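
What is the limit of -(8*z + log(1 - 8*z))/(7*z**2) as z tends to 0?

32/7

Direct substitution gives 0/0.
Apply L'Hôpital: lim (8 - 8/(1 - 8*z))/(-14*z), still 0/0.
After 2 applications of L'Hôpital's rule the quotient is (-64/(1 - 8*z)^2)/(-14); substituting z = 0 gives 32/7.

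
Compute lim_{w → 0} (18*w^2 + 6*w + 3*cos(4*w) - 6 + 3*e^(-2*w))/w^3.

-4

Substitution gives 0/0; apply L'Hôpital's rule 3 times.
After differentiating numerator and denominator 3 times the quotient is (192*sin(4*w) - 24*e^(-2*w))/(6); at w = 0 this is -4.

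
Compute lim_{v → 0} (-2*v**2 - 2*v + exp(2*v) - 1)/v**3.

4/3

Direct substitution gives 0/0.
Apply L'Hôpital: lim (-4*v + 2*e^(2*v) - 2)/(3*v^2), still 0/0.
Apply L'Hôpital: lim (4*e^(2*v) - 4)/(6*v), still 0/0.
After 3 applications of L'Hôpital's rule the quotient is (8*e^(2*v))/(6); substituting v = 0 gives 4/3.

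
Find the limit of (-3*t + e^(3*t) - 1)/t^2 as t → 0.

9/2

Direct substitution gives 0/0.
Apply L'Hôpital: lim (3*e^(3*t) - 3)/(2*t), still 0/0.
After 2 applications of L'Hôpital's rule the quotient is (9*e^(3*t))/(2); substituting t = 0 gives 9/2.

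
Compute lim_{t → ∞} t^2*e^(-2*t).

Write as t^2/e^{2t}, an ∞/∞ form.
Exponential growth dominates any polynomial, so repeated L'Hôpital (or the standard result) gives 0.

0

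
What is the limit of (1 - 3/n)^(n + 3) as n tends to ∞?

e^(-3)

Let L be the limit and take ln: ln L = lim (n + 3)·ln(1 - 3/n) = lim (n + 3)·(-3/n + O(1/n²)) = -3.
Hence L = e^(-3).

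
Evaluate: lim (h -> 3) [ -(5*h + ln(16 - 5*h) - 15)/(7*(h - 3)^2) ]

25/14

Direct substitution gives 0/0.
Apply L'Hôpital: lim (5 - 5/(16 - 5*h))/(42 - 14*h), still 0/0.
After 2 applications of L'Hôpital's rule the quotient is (-25/(16 - 5*h)^2)/(-14); substituting h = 3 gives 25/14.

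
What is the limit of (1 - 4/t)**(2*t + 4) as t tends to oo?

e^(-8)

Let L be the limit and take ln: ln L = lim (2t + 4)·ln(1 - 4/t) = lim (2t + 4)·(-4/t + O(1/t²)) = -8.
Hence L = e^(-8).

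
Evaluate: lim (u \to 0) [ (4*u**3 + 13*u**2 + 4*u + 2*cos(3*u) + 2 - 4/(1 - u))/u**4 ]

Substitution gives 0/0; apply L'Hôpital's rule 4 times.
After differentiating numerator and denominator 4 times the quotient is (162*cos(3*u) + 96/(u - 1)^5)/(24); at u = 0 this is 11/4.

11/4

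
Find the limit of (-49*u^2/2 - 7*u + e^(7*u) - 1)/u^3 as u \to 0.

Direct substitution gives 0/0.
Apply L'Hôpital: lim (-49*u + 7*e^(7*u) - 7)/(3*u^2), still 0/0.
Apply L'Hôpital: lim (49*e^(7*u) - 49)/(6*u), still 0/0.
After 3 applications of L'Hôpital's rule the quotient is (343*e^(7*u))/(6); substituting u = 0 gives 343/6.

343/6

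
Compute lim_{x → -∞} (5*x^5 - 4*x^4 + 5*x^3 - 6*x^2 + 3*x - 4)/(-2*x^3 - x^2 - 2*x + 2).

The numerator has higher degree (5 > 3); the quotient behaves like (5/(-2))·x^2 for large |x|.
As x → −∞ this diverges to -∞.

-∞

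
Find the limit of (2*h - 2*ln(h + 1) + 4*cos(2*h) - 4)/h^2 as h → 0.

-7

Substitution gives 0/0 (the numerator vanishes to order 2).
Expand each term to order h^2: the coefficient of h^2 in 4·cos(2h) is -8 and in -2·ln(1 + h) is 1.
Lower-order terms cancel with the polynomial part, so the numerator is (-7)·h^2 + o(h^2), and the limit is (-7)/(1) = -7.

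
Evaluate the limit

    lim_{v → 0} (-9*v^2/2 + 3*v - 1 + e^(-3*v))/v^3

-9/2

Direct substitution gives 0/0.
Apply L'Hôpital: lim (-9*v + 3 - 3*e^(-3*v))/(3*v^2), still 0/0.
Apply L'Hôpital: lim (-9 + 9*e^(-3*v))/(6*v), still 0/0.
After 3 applications of L'Hôpital's rule the quotient is (-27*e^(-3*v))/(6); substituting v = 0 gives -9/2.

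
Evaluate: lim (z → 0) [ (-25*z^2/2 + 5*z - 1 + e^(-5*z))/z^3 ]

Direct substitution gives 0/0.
Apply L'Hôpital: lim (-25*z + 5 - 5*e^(-5*z))/(3*z^2), still 0/0.
Apply L'Hôpital: lim (-25 + 25*e^(-5*z))/(6*z), still 0/0.
After 3 applications of L'Hôpital's rule the quotient is (-125*e^(-5*z))/(6); substituting z = 0 gives -125/6.

-125/6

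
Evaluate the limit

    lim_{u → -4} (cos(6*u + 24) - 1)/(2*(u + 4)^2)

-9

Direct substitution gives 0/0.
Apply L'Hôpital: lim (-6*sin(6*u + 24))/(4*u + 16), still 0/0.
After 2 applications of L'Hôpital's rule the quotient is (-36*cos(6*u + 24))/(4); substituting u = -4 gives -9.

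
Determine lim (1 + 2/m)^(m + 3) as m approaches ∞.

e^(2)

Let L be the limit and take ln: ln L = lim (m + 3)·ln(1 + 2/m) = lim (m + 3)·(2/m + O(1/m²)) = 2.
Hence L = e^(2).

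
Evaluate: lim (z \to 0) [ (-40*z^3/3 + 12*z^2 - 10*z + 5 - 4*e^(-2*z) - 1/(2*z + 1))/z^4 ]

-56/3

Substitution gives 0/0; apply L'Hôpital's rule 4 times.
After differentiating numerator and denominator 4 times the quotient is (-64*e^(-2*z) - 384/(2*z + 1)^5)/(24); at z = 0 this is -56/3.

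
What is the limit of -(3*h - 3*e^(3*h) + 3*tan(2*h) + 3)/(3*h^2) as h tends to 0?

Substitution gives 0/0 (the numerator vanishes to order 2).
Expand each term to order h^2: the coefficient of h^2 in 3·tan(2h) is 0 and in -3·e^(3h) is -27/2.
Lower-order terms cancel with the polynomial part, so the numerator is (-27/2)·h^2 + o(h^2), and the limit is (-27/2)/(-3) = 9/2.

9/2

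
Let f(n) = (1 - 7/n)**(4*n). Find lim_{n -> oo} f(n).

Write it as [(1 - 7/n)^n]^(4) · (1 - 7/n)^(0). The bracketed term tends to e^(-7) and the second factor to 1, so the limit is e^(-28).

e^(-28)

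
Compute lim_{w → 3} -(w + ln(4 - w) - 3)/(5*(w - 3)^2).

1/10

Direct substitution gives 0/0.
Apply L'Hôpital: lim (1 - 1/(4 - w))/(30 - 10*w), still 0/0.
After 2 applications of L'Hôpital's rule the quotient is (-1/(4 - w)^2)/(-10); substituting w = 3 gives 1/10.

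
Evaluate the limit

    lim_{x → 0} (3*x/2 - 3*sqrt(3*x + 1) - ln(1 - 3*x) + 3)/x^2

Substitution gives 0/0; apply L'Hôpital's rule 2 times.
After differentiating numerator and denominator 2 times the quotient is (27/(4*(3*x + 1)^(3/2)) + 9/(3*x - 1)^2)/(2); at x = 0 this is 63/8.

63/8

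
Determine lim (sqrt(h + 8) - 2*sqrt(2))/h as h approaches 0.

√(2)/8

Substitution gives 0/0. Multiply numerator and denominator by the conjugate √(8 + h) + √8.
The numerator becomes (8 + h) − 8 = h, so the expression simplifies to 1/(√(8 + h) + √8).
Letting h → 0 gives 1/(2√8) = √(2)/8.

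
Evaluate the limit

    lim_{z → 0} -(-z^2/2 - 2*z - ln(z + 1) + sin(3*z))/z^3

Substitution gives 0/0 (the numerator vanishes to order 3).
Expand each term to order z^3: the coefficient of z^3 in −ln(1 + z) is -1/3 and in sin(3z) is -9/2.
Lower-order terms cancel with the polynomial part, so the numerator is (-29/6)·z^3 + o(z^3), and the limit is (-29/6)/(-1) = 29/6.

29/6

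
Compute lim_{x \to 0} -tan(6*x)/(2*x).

Substitution gives 0/0.
Since tan(u)/u → 1 as u → 0, tan(6x)/(6x) → 1 and the limit is 6/(-2) = -3.

-3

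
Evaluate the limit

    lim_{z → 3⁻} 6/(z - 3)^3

-∞

As z → 3⁻, (z - 3) → 0⁻, so (z - 3)^3 → 0⁻ and 6/(z - 3)^3 → -∞.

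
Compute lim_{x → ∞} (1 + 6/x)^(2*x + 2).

e^(12)

Let L be the limit and take ln: ln L = lim (2x + 2)·ln(1 + 6/x) = lim (2x + 2)·(6/x + O(1/x²)) = 12.
Hence L = e^(12).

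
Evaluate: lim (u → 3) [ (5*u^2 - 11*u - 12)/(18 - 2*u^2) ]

-19/12

At u = 3 both the top and bottom vanish — a removable singularity. Factoring out (u - 3) from each leaves (5*u + 4)/(-2*u - 6), which at u = 3 equals -19/12.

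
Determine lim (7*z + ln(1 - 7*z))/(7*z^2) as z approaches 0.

-7/2

Direct substitution gives 0/0.
Apply L'Hôpital: lim (7 - 7/(1 - 7*z))/(14*z), still 0/0.
After 2 applications of L'Hôpital's rule the quotient is (-49/(1 - 7*z)^2)/(14); substituting z = 0 gives -7/2.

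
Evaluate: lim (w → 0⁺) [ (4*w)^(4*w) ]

1

Base → 0⁺ and exponent → 0⁺: a 0^0 form.
Take logs: 4w·ln(4w). This is 0·(−∞); rewriting as ln(4w)/(1/(4w)) and applying L'Hôpital gives 0.
Hence the limit is e^0 = 1.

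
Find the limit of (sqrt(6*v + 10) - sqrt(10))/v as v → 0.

Substitution gives 0/0. Multiply numerator and denominator by the conjugate √(10 + 6v) + √10.
The numerator becomes (10 + 6v) − 10 = 6v, so the expression simplifies to 6/(√(10 + 6v) + √10).
Letting v → 0 gives 6/(2√10) = 3*√(10)/10.

3*√(10)/10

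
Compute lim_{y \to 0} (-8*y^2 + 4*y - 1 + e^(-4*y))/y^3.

-32/3

Direct substitution gives 0/0.
Apply L'Hôpital: lim (-16*y + 4 - 4*e^(-4*y))/(3*y^2), still 0/0.
Apply L'Hôpital: lim (-16 + 16*e^(-4*y))/(6*y), still 0/0.
After 3 applications of L'Hôpital's rule the quotient is (-64*e^(-4*y))/(6); substituting y = 0 gives -32/3.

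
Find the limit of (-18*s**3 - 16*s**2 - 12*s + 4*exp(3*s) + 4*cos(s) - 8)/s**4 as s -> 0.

Substitution gives 0/0 (the numerator vanishes to order 4).
Expand each term to order s^4: the coefficient of s^4 in 4·e^(3s) is 27/2 and in 4·cos(s) is 1/6.
Lower-order terms cancel with the polynomial part, so the numerator is (41/3)·s^4 + o(s^4), and the limit is (41/3)/(1) = 41/3.

41/3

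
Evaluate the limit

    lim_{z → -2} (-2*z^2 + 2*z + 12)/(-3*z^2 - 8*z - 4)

At z = -2 both the top and bottom vanish — a removable singularity. Factoring out (z + 2) from each leaves (6 - 2*z)/(-3*z - 2), which at z = -2 equals 5/2.

5/2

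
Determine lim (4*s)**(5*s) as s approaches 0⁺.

1

Base → 0⁺ and exponent → 0⁺: a 0^0 form.
Take logs: 5s·ln(4s). This is 0·(−∞); rewriting as ln(4s)/(1/(5s)) and applying L'Hôpital gives 0.
Hence the limit is e^0 = 1.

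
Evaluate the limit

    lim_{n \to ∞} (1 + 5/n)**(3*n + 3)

e^(15)

Let L be the limit and take ln: ln L = lim (3n + 3)·ln(1 + 5/n) = lim (3n + 3)·(5/n + O(1/n²)) = 15.
Hence L = e^(15).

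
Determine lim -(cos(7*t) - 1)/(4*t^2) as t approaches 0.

Direct substitution gives 0/0.
Apply L'Hôpital: lim (-7*sin(7*t))/(-8*t), still 0/0.
After 2 applications of L'Hôpital's rule the quotient is (-49*cos(7*t))/(-8); substituting t = 0 gives 49/8.

49/8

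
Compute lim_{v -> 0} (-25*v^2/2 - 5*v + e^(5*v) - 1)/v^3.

Direct substitution gives 0/0.
Apply L'Hôpital: lim (-25*v + 5*e^(5*v) - 5)/(3*v^2), still 0/0.
Apply L'Hôpital: lim (25*e^(5*v) - 25)/(6*v), still 0/0.
After 3 applications of L'Hôpital's rule the quotient is (125*e^(5*v))/(6); substituting v = 0 gives 125/6.

125/6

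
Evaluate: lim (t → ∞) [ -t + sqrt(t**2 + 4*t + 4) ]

2

This has the form ∞ − ∞. Multiply and divide by the conjugate √(t^2 + 4*t + 4) + t.
That gives (4t + 4) / (√(t^2 + 4*t + 4) + t).
Divide numerator and denominator by t: the limit is 4/(2·1) = 2.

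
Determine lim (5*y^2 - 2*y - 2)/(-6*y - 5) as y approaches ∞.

The numerator has higher degree (2 > 1); the quotient behaves like (5/(-6))·y^1 for large |y|.
As y → +∞ this diverges to -∞.

-∞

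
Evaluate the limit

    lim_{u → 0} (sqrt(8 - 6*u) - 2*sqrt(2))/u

Substitution gives 0/0. Multiply numerator and denominator by the conjugate √(8 - 6u) + √8.
The numerator becomes (8 - 6u) − 8 = -6u, so the expression simplifies to -6/(√(8 - 6u) + √8).
Letting u → 0 gives -6/(2√8) = -3*√(2)/4.

-3*√(2)/4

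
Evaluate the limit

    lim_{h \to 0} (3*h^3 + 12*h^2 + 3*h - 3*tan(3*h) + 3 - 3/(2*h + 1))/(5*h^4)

-48/5

Substitution gives 0/0; apply L'Hôpital's rule 4 times.
After differentiating numerator and denominator 4 times the quotient is (1944*tan(3*h)/cos(3*h)^2 - 5832*tan(3*h)/cos(3*h)^4 - 1152/(2*h + 1)^5)/(120); at h = 0 this is -48/5.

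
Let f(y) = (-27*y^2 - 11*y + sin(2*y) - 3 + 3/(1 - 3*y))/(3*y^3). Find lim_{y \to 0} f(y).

Substitution gives 0/0; apply L'Hôpital's rule 3 times.
After differentiating numerator and denominator 3 times the quotient is (-8*cos(2*y) + 486/(3*y - 1)^4)/(18); at y = 0 this is 239/9.

239/9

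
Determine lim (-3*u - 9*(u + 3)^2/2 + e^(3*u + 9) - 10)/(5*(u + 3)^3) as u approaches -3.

9/10

Direct substitution gives 0/0.
Apply L'Hôpital: lim (-9*u + 3*e^(3*u + 9) - 30)/(15*(u + 3)^2), still 0/0.
Apply L'Hôpital: lim (9*e^(3*u + 9) - 9)/(30*u + 90), still 0/0.
After 3 applications of L'Hôpital's rule the quotient is (27*e^(3*u + 9))/(30); substituting u = -3 gives 9/10.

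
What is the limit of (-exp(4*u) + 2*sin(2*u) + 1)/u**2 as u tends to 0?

Substitution gives 0/0 (the numerator vanishes to order 2).
Expand each term to order u^2: the coefficient of u^2 in 2·sin(2u) is 0 and in −e^(4u) is -8.
Lower-order terms cancel with the polynomial part, so the numerator is (-8)·u^2 + o(u^2), and the limit is (-8)/(1) = -8.

-8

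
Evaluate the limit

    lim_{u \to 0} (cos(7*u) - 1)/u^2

-49/2

Direct substitution gives 0/0.
Apply L'Hôpital: lim (-7*sin(7*u))/(2*u), still 0/0.
After 2 applications of L'Hôpital's rule the quotient is (-49*cos(7*u))/(2); substituting u = 0 gives -49/2.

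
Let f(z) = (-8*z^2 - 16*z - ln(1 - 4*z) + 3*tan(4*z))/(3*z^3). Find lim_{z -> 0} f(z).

Substitution gives 0/0 (the numerator vanishes to order 3).
Expand each term to order z^3: the coefficient of z^3 in 3·tan(4z) is 64 and in −ln(1 - 4z) is 64/3.
Lower-order terms cancel with the polynomial part, so the numerator is (256/3)·z^3 + o(z^3), and the limit is (256/3)/(3) = 256/9.

256/9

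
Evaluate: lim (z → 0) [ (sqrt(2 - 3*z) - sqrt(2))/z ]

A 0/0 form; rationalise with √(2 - 3z) + √2. This collapses the numerator to -3z, leaving -3/(√(2 - 3z) + √2) → -3/(2√2) = -3*√(2)/4.

-3*√(2)/4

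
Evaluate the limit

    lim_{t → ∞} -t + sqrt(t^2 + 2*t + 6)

This has the form ∞ − ∞. Multiply and divide by the conjugate √(t^2 + 2*t + 6) + t.
That gives (2t + 6) / (√(t^2 + 2*t + 6) + t).
Divide numerator and denominator by t: the limit is 2/(2·1) = 1.

1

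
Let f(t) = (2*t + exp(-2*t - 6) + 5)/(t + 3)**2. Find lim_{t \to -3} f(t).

Direct substitution gives 0/0.
Apply L'Hôpital: lim (2 - 2*e^(-2*t - 6))/(2*t + 6), still 0/0.
After 2 applications of L'Hôpital's rule the quotient is (4*e^(-2*t - 6))/(2); substituting t = -3 gives 2.

2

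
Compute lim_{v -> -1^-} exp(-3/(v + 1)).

As v → -1⁻, -3/(v + 1) → +∞, so e^(-3/(v + 1)) → ∞.

∞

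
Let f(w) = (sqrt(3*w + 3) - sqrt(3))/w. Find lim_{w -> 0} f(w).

√(3)/2

A 0/0 form; rationalise with √(3 + 3w) + √3. This collapses the numerator to 3w, leaving 3/(√(3 + 3w) + √3) → 3/(2√3) = √(3)/2.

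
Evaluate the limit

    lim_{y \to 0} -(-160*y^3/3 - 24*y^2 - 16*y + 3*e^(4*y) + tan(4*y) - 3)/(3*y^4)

Substitution gives 0/0; apply L'Hôpital's rule 4 times.
After differentiating numerator and denominator 4 times the quotient is (768*e^(4*y) + 6144*tan(4*y)^5 + 10240*tan(4*y)^3 + 4096*tan(4*y))/(-72); at y = 0 this is -32/3.

-32/3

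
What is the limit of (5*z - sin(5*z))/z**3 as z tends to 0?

Direct substitution gives 0/0.
Apply L'Hôpital: lim (5 - 5*cos(5*z))/(3*z^2), still 0/0.
Apply L'Hôpital: lim (25*sin(5*z))/(6*z), still 0/0.
After 3 applications of L'Hôpital's rule the quotient is (125*cos(5*z))/(6); substituting z = 0 gives 125/6.

125/6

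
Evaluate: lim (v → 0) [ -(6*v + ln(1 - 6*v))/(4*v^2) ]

Direct substitution gives 0/0.
Apply L'Hôpital: lim (6 - 6/(1 - 6*v))/(-8*v), still 0/0.
After 2 applications of L'Hôpital's rule the quotient is (-36/(1 - 6*v)^2)/(-8); substituting v = 0 gives 9/2.

9/2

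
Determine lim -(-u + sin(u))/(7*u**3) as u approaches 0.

1/42

Direct substitution gives 0/0.
Apply L'Hôpital: lim (cos(u) - 1)/(-21*u^2), still 0/0.
Apply L'Hôpital: lim (-sin(u))/(-42*u), still 0/0.
After 3 applications of L'Hôpital's rule the quotient is (-cos(u))/(-42); substituting u = 0 gives 1/42.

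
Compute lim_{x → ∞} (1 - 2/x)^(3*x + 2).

Let L be the limit and take ln: ln L = lim (3x + 2)·ln(1 - 2/x) = lim (3x + 2)·(-2/x + O(1/x²)) = -6.
Hence L = e^(-6).

e^(-6)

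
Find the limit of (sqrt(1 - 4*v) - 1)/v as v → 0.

-2

Substitution gives 0/0. Multiply numerator and denominator by the conjugate √(1 - 4v) + √1.
The numerator becomes (1 - 4v) − 1 = -4v, so the expression simplifies to -4/(√(1 - 4v) + √1).
Letting v → 0 gives -4/(2√1) = -2.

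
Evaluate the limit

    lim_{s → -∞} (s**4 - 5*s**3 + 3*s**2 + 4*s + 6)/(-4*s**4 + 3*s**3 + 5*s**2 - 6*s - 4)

-1/4

Numerator and denominator both have degree 4.
Dividing every term by s^4, all lower-order terms vanish and the limit is the ratio of leading coefficients, 1/(-4) = -1/4.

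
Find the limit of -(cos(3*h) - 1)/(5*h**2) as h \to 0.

Direct substitution gives 0/0.
Apply L'Hôpital: lim (-3*sin(3*h))/(-10*h), still 0/0.
After 2 applications of L'Hôpital's rule the quotient is (-9*cos(3*h))/(-10); substituting h = 0 gives 9/10.

9/10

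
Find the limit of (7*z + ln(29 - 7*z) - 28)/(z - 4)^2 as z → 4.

Direct substitution gives 0/0.
Apply L'Hôpital: lim (7 - 7/(29 - 7*z))/(2*z - 8), still 0/0.
After 2 applications of L'Hôpital's rule the quotient is (-49/(29 - 7*z)^2)/(2); substituting z = 4 gives -49/2.

-49/2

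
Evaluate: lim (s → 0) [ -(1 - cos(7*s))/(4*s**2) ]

Substitution gives 0/0.
Use (1 − cos u)/u² → 1/2 with u = 7s: the limit is 7²/(2·(-4)) = -49/8.

-49/8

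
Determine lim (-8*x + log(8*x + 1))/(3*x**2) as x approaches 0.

Direct substitution gives 0/0.
Apply L'Hôpital: lim (-8 + 8/(8*x + 1))/(6*x), still 0/0.
After 2 applications of L'Hôpital's rule the quotient is (-64/(8*x + 1)^2)/(6); substituting x = 0 gives -32/3.

-32/3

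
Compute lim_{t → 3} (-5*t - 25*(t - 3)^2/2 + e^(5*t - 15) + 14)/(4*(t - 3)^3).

Direct substitution gives 0/0.
Apply L'Hôpital: lim (-25*t + 5*e^(5*t - 15) + 70)/(12*(t - 3)^2), still 0/0.
Apply L'Hôpital: lim (25*e^(5*t - 15) - 25)/(24*t - 72), still 0/0.
After 3 applications of L'Hôpital's rule the quotient is (125*e^(5*t - 15))/(24); substituting t = 3 gives 125/24.

125/24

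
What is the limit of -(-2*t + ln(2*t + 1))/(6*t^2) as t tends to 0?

1/3

Direct substitution gives 0/0.
Apply L'Hôpital: lim (-2 + 2/(2*t + 1))/(-12*t), still 0/0.
After 2 applications of L'Hôpital's rule the quotient is (-4/(2*t + 1)^2)/(-12); substituting t = 0 gives 1/3.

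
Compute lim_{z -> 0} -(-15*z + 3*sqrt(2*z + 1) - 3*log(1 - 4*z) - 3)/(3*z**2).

Substitution gives 0/0 (the numerator vanishes to order 2).
Expand each term to order z^2: the coefficient of z^2 in -3·ln(1 - 4z) is 24 and in 3·√(1 + 2z) is -3/2.
Lower-order terms cancel with the polynomial part, so the numerator is (45/2)·z^2 + o(z^2), and the limit is (45/2)/(-3) = -15/2.

-15/2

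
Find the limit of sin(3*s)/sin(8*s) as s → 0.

Substitution gives 0/0.
Divide numerator and denominator by s: sin(3s)/s → 3 and sin(8s)/s → 8, so the limit is 1·3/8 = 3/8.

3/8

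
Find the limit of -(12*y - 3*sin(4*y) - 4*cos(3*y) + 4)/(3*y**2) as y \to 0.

Substitution gives 0/0; apply L'Hôpital's rule 2 times.
After differentiating numerator and denominator 2 times the quotient is (48*sin(4*y) + 36*cos(3*y))/(-6); at y = 0 this is -6.

-6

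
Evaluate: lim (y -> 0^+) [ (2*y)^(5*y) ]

1

Base → 0⁺ and exponent → 0⁺: a 0^0 form.
Take logs: 5y·ln(2y). This is 0·(−∞); rewriting as ln(2y)/(1/(5y)) and applying L'Hôpital gives 0.
Hence the limit is e^0 = 1.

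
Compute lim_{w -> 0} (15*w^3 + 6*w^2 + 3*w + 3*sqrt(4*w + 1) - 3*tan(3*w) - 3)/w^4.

Substitution gives 0/0 (the numerator vanishes to order 4).
Expand each term to order w^4: the coefficient of w^4 in 3·√(1 + 4w) is -30 and in -3·tan(3w) is 0.
Lower-order terms cancel with the polynomial part, so the numerator is (-30)·w^4 + o(w^4), and the limit is (-30)/(1) = -30.

-30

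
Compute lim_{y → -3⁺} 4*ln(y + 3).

As y → -3⁺, y + 3 → 0⁺ and ln(y + 3) → −∞.
Multiplying by 4 gives -∞.

-∞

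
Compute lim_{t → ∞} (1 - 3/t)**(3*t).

Let L be the limit and take ln: ln L = lim (3t)·ln(1 - 3/t) = lim (3t)·(-3/t + O(1/t²)) = -9.
Hence L = e^(-9).

e^(-9)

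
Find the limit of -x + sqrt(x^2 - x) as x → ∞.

-1/2

An ∞ − ∞ form. Rationalising with the conjugate, the difference becomes (-x) / (√(x^2 - x) + x).
For large x the denominator behaves like 2·x, so the quotient tends to -1/2 = -1/2.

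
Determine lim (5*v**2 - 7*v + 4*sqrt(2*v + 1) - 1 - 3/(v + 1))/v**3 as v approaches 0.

Substitution gives 0/0 (the numerator vanishes to order 3).
Expand each term to order v^3: the coefficient of v^3 in -3·1/(1 + v) is 3 and in 4·√(1 + 2v) is 2.
Lower-order terms cancel with the polynomial part, so the numerator is (5)·v^3 + o(v^3), and the limit is (5)/(1) = 5.

5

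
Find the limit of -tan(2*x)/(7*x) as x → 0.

Substitution gives 0/0.
Since tan(u)/u → 1 as u → 0, tan(2x)/(2x) → 1 and the limit is 2/(-7) = -2/7.

-2/7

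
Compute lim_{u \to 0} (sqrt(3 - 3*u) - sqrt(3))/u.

Substitution gives 0/0. Multiply numerator and denominator by the conjugate √(3 - 3u) + √3.
The numerator becomes (3 - 3u) − 3 = -3u, so the expression simplifies to -3/(√(3 - 3u) + √3).
Letting u → 0 gives -3/(2√3) = -√(3)/2.

-√(3)/2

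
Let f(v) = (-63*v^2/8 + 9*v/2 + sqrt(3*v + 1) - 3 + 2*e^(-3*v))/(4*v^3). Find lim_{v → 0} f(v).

-117/64

Substitution gives 0/0; apply L'Hôpital's rule 3 times.
After differentiating numerator and denominator 3 times the quotient is (-54*e^(-3*v) + 81/(8*(3*v + 1)^(5/2)))/(24); at v = 0 this is -117/64.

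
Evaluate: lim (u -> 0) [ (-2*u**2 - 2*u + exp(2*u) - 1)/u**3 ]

4/3

Direct substitution gives 0/0.
Apply L'Hôpital: lim (-4*u + 2*e^(2*u) - 2)/(3*u^2), still 0/0.
Apply L'Hôpital: lim (4*e^(2*u) - 4)/(6*u), still 0/0.
After 3 applications of L'Hôpital's rule the quotient is (8*e^(2*u))/(6); substituting u = 0 gives 4/3.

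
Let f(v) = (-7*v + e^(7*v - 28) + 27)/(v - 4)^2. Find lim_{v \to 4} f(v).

49/2

Direct substitution gives 0/0.
Apply L'Hôpital: lim (7*e^(7*v - 28) - 7)/(2*v - 8), still 0/0.
After 2 applications of L'Hôpital's rule the quotient is (49*e^(7*v - 28))/(2); substituting v = 4 gives 49/2.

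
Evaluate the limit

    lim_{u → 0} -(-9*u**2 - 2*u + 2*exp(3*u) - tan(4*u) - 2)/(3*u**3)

37/9

Substitution gives 0/0; apply L'Hôpital's rule 3 times.
After differentiating numerator and denominator 3 times the quotient is (54*e^(3*u) - 384*tan(4*u)^4 - 512*tan(4*u)^2 - 128)/(-18); at u = 0 this is 37/9.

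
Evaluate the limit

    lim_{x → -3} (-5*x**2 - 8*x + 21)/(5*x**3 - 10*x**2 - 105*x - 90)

11/45

Since x = -3 makes numerator and denominator zero, (x + 3) divides both.
Cancelling it gives (7 - 5*x)/(5*x^2 - 25*x - 30); now plug in x = -3 to get 11/45.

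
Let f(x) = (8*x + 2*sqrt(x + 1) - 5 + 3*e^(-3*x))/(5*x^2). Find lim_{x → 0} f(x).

Substitution gives 0/0 (the numerator vanishes to order 2).
Expand each term to order x^2: the coefficient of x^2 in 3·e^(-3x) is 27/2 and in 2·√(1 + x) is -1/4.
Lower-order terms cancel with the polynomial part, so the numerator is (53/4)·x^2 + o(x^2), and the limit is (53/4)/(5) = 53/20.

53/20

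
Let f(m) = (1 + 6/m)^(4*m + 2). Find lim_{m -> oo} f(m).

Let L be the limit and take ln: ln L = lim (4m + 2)·ln(1 + 6/m) = lim (4m + 2)·(6/m + O(1/m²)) = 24.
Hence L = e^(24).

e^(24)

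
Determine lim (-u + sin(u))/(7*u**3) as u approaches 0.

Direct substitution gives 0/0.
Apply L'Hôpital: lim (cos(u) - 1)/(21*u^2), still 0/0.
Apply L'Hôpital: lim (-sin(u))/(42*u), still 0/0.
After 3 applications of L'Hôpital's rule the quotient is (-cos(u))/(42); substituting u = 0 gives -1/42.

-1/42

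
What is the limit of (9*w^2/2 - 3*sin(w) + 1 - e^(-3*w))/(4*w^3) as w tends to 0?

5/4

Substitution gives 0/0 (the numerator vanishes to order 3).
Expand each term to order w^3: the coefficient of w^3 in −e^(-3w) is 9/2 and in -3·sin(w) is 1/2.
Lower-order terms cancel with the polynomial part, so the numerator is (5)·w^3 + o(w^3), and the limit is (5)/(4) = 5/4.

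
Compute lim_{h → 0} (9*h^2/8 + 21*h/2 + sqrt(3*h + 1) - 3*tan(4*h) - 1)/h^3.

-997/16

Substitution gives 0/0 (the numerator vanishes to order 3).
Expand each term to order h^3: the coefficient of h^3 in √(1 + 3h) is 27/16 and in -3·tan(4h) is -64.
Lower-order terms cancel with the polynomial part, so the numerator is (-997/16)·h^3 + o(h^3), and the limit is (-997/16)/(1) = -997/16.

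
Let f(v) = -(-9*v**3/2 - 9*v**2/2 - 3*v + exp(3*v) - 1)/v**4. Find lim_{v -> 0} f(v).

-27/8

Direct substitution gives 0/0.
Apply L'Hôpital: lim (-27*v^2/2 - 9*v + 3*e^(3*v) - 3)/(-4*v^3), still 0/0.
Apply L'Hôpital: lim (-27*v + 9*e^(3*v) - 9)/(-12*v^2), still 0/0.
Apply L'Hôpital: lim (27*e^(3*v) - 27)/(-24*v), still 0/0.
After 4 applications of L'Hôpital's rule the quotient is (81*e^(3*v))/(-24); substituting v = 0 gives -27/8.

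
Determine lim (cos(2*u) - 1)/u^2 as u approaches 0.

-2

Direct substitution gives 0/0.
Apply L'Hôpital: lim (-2*sin(2*u))/(2*u), still 0/0.
After 2 applications of L'Hôpital's rule the quotient is (-4*cos(2*u))/(2); substituting u = 0 gives -2.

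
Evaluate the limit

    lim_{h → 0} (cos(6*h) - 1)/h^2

-18

Direct substitution gives 0/0.
Apply L'Hôpital: lim (-6*sin(6*h))/(2*h), still 0/0.
After 2 applications of L'Hôpital's rule the quotient is (-36*cos(6*h))/(2); substituting h = 0 gives -18.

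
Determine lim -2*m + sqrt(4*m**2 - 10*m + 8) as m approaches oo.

An ∞ − ∞ form. Rationalising with the conjugate, the difference becomes (-10m + 8) / (√(4*m^2 - 10*m + 8) + 2m).
For large m the denominator behaves like 2·2m, so the quotient tends to -10/4 = -5/2.

-5/2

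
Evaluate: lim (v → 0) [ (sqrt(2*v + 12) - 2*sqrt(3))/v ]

√(3)/6

A 0/0 form; rationalise with √(12 + 2v) + √12. This collapses the numerator to 2v, leaving 2/(√(12 + 2v) + √12) → 2/(2√12) = √(3)/6.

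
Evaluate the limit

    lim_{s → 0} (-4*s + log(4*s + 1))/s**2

Direct substitution gives 0/0.
Apply L'Hôpital: lim (-4 + 4/(4*s + 1))/(2*s), still 0/0.
After 2 applications of L'Hôpital's rule the quotient is (-16/(4*s + 1)^2)/(2); substituting s = 0 gives -8.

-8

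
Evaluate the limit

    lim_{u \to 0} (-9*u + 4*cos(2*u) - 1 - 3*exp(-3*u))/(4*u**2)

Substitution gives 0/0 (the numerator vanishes to order 2).
Expand each term to order u^2: the coefficient of u^2 in -3·e^(-3u) is -27/2 and in 4·cos(2u) is -8.
Lower-order terms cancel with the polynomial part, so the numerator is (-43/2)·u^2 + o(u^2), and the limit is (-43/2)/(4) = -43/8.

-43/8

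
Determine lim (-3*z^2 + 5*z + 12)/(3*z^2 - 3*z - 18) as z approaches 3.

Since z = 3 makes numerator and denominator zero, (z - 3) divides both.
Cancelling it gives (-3*z - 4)/(3*z + 6); now plug in z = 3 to get -13/15.

-13/15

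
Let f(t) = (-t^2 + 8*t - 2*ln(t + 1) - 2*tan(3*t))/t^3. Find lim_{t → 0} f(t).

-56/3

Substitution gives 0/0 (the numerator vanishes to order 3).
Expand each term to order t^3: the coefficient of t^3 in -2·tan(3t) is -18 and in -2·ln(1 + t) is -2/3.
Lower-order terms cancel with the polynomial part, so the numerator is (-56/3)·t^3 + o(t^3), and the limit is (-56/3)/(1) = -56/3.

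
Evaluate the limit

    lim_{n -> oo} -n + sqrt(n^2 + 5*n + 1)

5/2

This has the form ∞ − ∞. Multiply and divide by the conjugate √(n^2 + 5*n + 1) + n.
That gives (5n + 1) / (√(n^2 + 5*n + 1) + n).
Divide numerator and denominator by n: the limit is 5/(2·1) = 5/2.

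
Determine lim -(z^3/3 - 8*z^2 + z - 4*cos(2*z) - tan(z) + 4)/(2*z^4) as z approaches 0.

Substitution gives 0/0 (the numerator vanishes to order 4).
Expand each term to order z^4: the coefficient of z^4 in -4·cos(2z) is -8/3 and in −tan(z) is 0.
Lower-order terms cancel with the polynomial part, so the numerator is (-8/3)·z^4 + o(z^4), and the limit is (-8/3)/(-2) = 4/3.

4/3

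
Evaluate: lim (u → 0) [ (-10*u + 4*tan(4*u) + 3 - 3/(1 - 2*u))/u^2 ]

Substitution gives 0/0 (the numerator vanishes to order 2).
Expand each term to order u^2: the coefficient of u^2 in -3·1/(1 - 2u) is -12 and in 4·tan(4u) is 0.
Lower-order terms cancel with the polynomial part, so the numerator is (-12)·u^2 + o(u^2), and the limit is (-12)/(1) = -12.

-12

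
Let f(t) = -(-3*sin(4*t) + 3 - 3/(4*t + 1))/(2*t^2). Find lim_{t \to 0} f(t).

24

Substitution gives 0/0 (the numerator vanishes to order 2).
Expand each term to order t^2: the coefficient of t^2 in -3·sin(4t) is 0 and in -3·1/(1 + 4t) is -48.
Lower-order terms cancel with the polynomial part, so the numerator is (-48)·t^2 + o(t^2), and the limit is (-48)/(-2) = 24.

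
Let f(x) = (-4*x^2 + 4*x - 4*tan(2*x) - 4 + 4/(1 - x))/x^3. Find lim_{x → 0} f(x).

Substitution gives 0/0 (the numerator vanishes to order 3).
Expand each term to order x^3: the coefficient of x^3 in -4·tan(2x) is -32/3 and in 4·1/(1 - x) is 4.
Lower-order terms cancel with the polynomial part, so the numerator is (-20/3)·x^3 + o(x^3), and the limit is (-20/3)/(1) = -20/3.

-20/3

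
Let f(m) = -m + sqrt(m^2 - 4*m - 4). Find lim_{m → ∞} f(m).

-2

An ∞ − ∞ form. Rationalising with the conjugate, the difference becomes (-4m - 4) / (√(m^2 - 4*m - 4) + m).
For large m the denominator behaves like 2·m, so the quotient tends to -4/2 = -2.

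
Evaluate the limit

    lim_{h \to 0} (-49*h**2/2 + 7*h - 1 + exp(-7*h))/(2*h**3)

-343/12

Direct substitution gives 0/0.
Apply L'Hôpital: lim (-49*h + 7 - 7*e^(-7*h))/(6*h^2), still 0/0.
Apply L'Hôpital: lim (-49 + 49*e^(-7*h))/(12*h), still 0/0.
After 3 applications of L'Hôpital's rule the quotient is (-343*e^(-7*h))/(12); substituting h = 0 gives -343/12.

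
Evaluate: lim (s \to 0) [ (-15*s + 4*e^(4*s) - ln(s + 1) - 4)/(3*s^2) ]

Substitution gives 0/0 (the numerator vanishes to order 2).
Expand each term to order s^2: the coefficient of s^2 in −ln(1 + s) is 1/2 and in 4·e^(4s) is 32.
Lower-order terms cancel with the polynomial part, so the numerator is (65/2)·s^2 + o(s^2), and the limit is (65/2)/(3) = 65/6.

65/6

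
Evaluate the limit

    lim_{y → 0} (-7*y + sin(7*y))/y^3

-343/6

Direct substitution gives 0/0.
Apply L'Hôpital: lim (7*cos(7*y) - 7)/(3*y^2), still 0/0.
Apply L'Hôpital: lim (-49*sin(7*y))/(6*y), still 0/0.
After 3 applications of L'Hôpital's rule the quotient is (-343*cos(7*y))/(6); substituting y = 0 gives -343/6.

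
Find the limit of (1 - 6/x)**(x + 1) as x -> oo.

Let L be the limit and take ln: ln L = lim (x + 1)·ln(1 - 6/x) = lim (x + 1)·(-6/x + O(1/x²)) = -6.
Hence L = e^(-6).

e^(-6)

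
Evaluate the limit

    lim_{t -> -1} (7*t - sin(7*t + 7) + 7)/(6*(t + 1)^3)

343/36

Direct substitution gives 0/0.
Apply L'Hôpital: lim (7 - 7*cos(7*t + 7))/(18*(t + 1)^2), still 0/0.
Apply L'Hôpital: lim (49*sin(7*t + 7))/(36*t + 36), still 0/0.
After 3 applications of L'Hôpital's rule the quotient is (343*cos(7*t + 7))/(36); substituting t = -1 gives 343/36.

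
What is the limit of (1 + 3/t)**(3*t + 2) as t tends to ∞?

e^(9)

Write it as [(1 + 3/t)^t]^(3) · (1 + 3/t)^(2). The bracketed term tends to e^(3) and the second factor to 1, so the limit is e^(9).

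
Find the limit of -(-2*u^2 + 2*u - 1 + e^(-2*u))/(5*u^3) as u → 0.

4/15

Direct substitution gives 0/0.
Apply L'Hôpital: lim (-4*u + 2 - 2*e^(-2*u))/(-15*u^2), still 0/0.
Apply L'Hôpital: lim (-4 + 4*e^(-2*u))/(-30*u), still 0/0.
After 3 applications of L'Hôpital's rule the quotient is (-8*e^(-2*u))/(-30); substituting u = 0 gives 4/15.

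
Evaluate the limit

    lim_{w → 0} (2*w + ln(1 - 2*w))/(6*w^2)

-1/3

Direct substitution gives 0/0.
Apply L'Hôpital: lim (2 - 2/(1 - 2*w))/(12*w), still 0/0.
After 2 applications of L'Hôpital's rule the quotient is (-4/(1 - 2*w)^2)/(12); substituting w = 0 gives -1/3.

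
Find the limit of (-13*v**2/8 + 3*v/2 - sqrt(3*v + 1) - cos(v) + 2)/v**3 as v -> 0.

-27/16

Substitution gives 0/0; apply L'Hôpital's rule 3 times.
After differentiating numerator and denominator 3 times the quotient is (-sin(v) - 81/(8*(3*v + 1)^(5/2)))/(6); at v = 0 this is -27/16.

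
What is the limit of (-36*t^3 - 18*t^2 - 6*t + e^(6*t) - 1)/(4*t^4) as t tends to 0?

Direct substitution gives 0/0.
Apply L'Hôpital: lim (-108*t^2 - 36*t + 6*e^(6*t) - 6)/(16*t^3), still 0/0.
Apply L'Hôpital: lim (-216*t + 36*e^(6*t) - 36)/(48*t^2), still 0/0.
Apply L'Hôpital: lim (216*e^(6*t) - 216)/(96*t), still 0/0.
After 4 applications of L'Hôpital's rule the quotient is (1296*e^(6*t))/(96); substituting t = 0 gives 27/2.

27/2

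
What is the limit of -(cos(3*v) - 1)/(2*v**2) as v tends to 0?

Direct substitution gives 0/0.
Apply L'Hôpital: lim (-3*sin(3*v))/(-4*v), still 0/0.
After 2 applications of L'Hôpital's rule the quotient is (-9*cos(3*v))/(-4); substituting v = 0 gives 9/4.

9/4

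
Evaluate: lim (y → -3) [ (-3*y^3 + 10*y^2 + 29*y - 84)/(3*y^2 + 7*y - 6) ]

Since y = -3 makes numerator and denominator zero, (y + 3) divides both.
Cancelling it gives (-3*y^2 + 19*y - 28)/(3*y - 2); now plug in y = -3 to get 112/11.

112/11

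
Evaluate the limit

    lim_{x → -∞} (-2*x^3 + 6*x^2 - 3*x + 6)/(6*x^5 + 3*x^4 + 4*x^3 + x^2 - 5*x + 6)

0

The denominator has degree 5 and the numerator degree 3. Dividing numerator and denominator by x^5 sends every term to 0 except the leading denominator term, so the limit is 0.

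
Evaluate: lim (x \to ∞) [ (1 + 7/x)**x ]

e^(7)

The base → 1 and the exponent → ∞: a 1^∞ form.
Take logarithms: (x)·ln(1 + 7/x). Since ln(1+u) ~ u for small u, this behaves like (x)·(7/x) → 7.
So the limit is e^(7).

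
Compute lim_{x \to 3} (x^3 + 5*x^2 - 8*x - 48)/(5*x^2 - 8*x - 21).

49/22

Direct substitution gives 0/0, so factor. Both numerator and denominator have (x - 3) as a factor.
After cancelling, the expression reduces to (x^2 + 8*x + 16)/(5*x + 7).
Substituting x = 3 gives 49/22.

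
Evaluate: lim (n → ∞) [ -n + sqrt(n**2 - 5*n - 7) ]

This has the form ∞ − ∞. Multiply and divide by the conjugate √(n^2 - 5*n - 7) + n.
That gives (-5n - 7) / (√(n^2 - 5*n - 7) + n).
Divide numerator and denominator by n: the limit is -5/(2·1) = -5/2.

-5/2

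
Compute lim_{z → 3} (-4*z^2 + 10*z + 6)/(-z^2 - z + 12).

Since z = 3 makes numerator and denominator zero, (z - 3) divides both.
Cancelling it gives (-4*z - 2)/(-z - 4); now plug in z = 3 to get 2.

2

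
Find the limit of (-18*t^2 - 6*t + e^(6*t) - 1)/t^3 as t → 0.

36

Direct substitution gives 0/0.
Apply L'Hôpital: lim (-36*t + 6*e^(6*t) - 6)/(3*t^2), still 0/0.
Apply L'Hôpital: lim (36*e^(6*t) - 36)/(6*t), still 0/0.
After 3 applications of L'Hôpital's rule the quotient is (216*e^(6*t))/(6); substituting t = 0 gives 36.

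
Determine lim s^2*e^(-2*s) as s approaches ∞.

Write as s^2/e^{2s}, an ∞/∞ form.
Exponential growth dominates any polynomial, so repeated L'Hôpital (or the standard result) gives 0.

0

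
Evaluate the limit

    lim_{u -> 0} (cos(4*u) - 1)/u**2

Direct substitution gives 0/0.
Apply L'Hôpital: lim (-4*sin(4*u))/(2*u), still 0/0.
After 2 applications of L'Hôpital's rule the quotient is (-16*cos(4*u))/(2); substituting u = 0 gives -8.

-8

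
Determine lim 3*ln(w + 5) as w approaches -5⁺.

-∞

As w → -5⁺, w + 5 → 0⁺ and ln(w + 5) → −∞.
Multiplying by 3 gives -∞.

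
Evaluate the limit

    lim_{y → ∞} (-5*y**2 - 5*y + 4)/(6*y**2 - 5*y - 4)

Numerator and denominator both have degree 2.
Dividing every term by y^2, all lower-order terms vanish and the limit is the ratio of leading coefficients, -5/(6) = -5/6.

-5/6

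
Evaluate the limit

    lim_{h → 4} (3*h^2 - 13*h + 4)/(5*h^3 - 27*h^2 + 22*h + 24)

11/46

Direct substitution gives 0/0, so factor. Both numerator and denominator have (h - 4) as a factor.
After cancelling, the expression reduces to (3*h - 1)/(5*h^2 - 7*h - 6).
Substituting h = 4 gives 11/46.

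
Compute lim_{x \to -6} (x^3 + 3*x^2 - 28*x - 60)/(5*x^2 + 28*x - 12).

-11/8

At x = -6 both the top and bottom vanish — a removable singularity. Factoring out (x + 6) from each leaves (x^2 - 3*x - 10)/(5*x - 2), which at x = -6 equals -11/8.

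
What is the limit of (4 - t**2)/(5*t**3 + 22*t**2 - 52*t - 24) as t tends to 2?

-1/24

Direct substitution gives 0/0, so factor. Both numerator and denominator have (t - 2) as a factor.
After cancelling, the expression reduces to (-t - 2)/(5*t^2 + 32*t + 12).
Substituting t = 2 gives -1/24.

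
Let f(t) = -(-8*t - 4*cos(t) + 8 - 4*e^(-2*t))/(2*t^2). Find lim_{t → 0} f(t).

3

Substitution gives 0/0 (the numerator vanishes to order 2).
Expand each term to order t^2: the coefficient of t^2 in -4·cos(t) is 2 and in -4·e^(-2t) is -8.
Lower-order terms cancel with the polynomial part, so the numerator is (-6)·t^2 + o(t^2), and the limit is (-6)/(-2) = 3.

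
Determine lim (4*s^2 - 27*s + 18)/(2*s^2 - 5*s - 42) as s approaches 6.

Since s = 6 makes numerator and denominator zero, (s - 6) divides both.
Cancelling it gives (4*s - 3)/(2*s + 7); now plug in s = 6 to get 21/19.

21/19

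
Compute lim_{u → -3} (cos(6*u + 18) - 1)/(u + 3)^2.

-18

Direct substitution gives 0/0.
Apply L'Hôpital: lim (-6*sin(6*u + 18))/(2*u + 6), still 0/0.
After 2 applications of L'Hôpital's rule the quotient is (-36*cos(6*u + 18))/(2); substituting u = -3 gives -18.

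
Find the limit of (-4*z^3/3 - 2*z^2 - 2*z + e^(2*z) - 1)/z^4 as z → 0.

Direct substitution gives 0/0.
Apply L'Hôpital: lim (-4*z^2 - 4*z + 2*e^(2*z) - 2)/(4*z^3), still 0/0.
Apply L'Hôpital: lim (-8*z + 4*e^(2*z) - 4)/(12*z^2), still 0/0.
Apply L'Hôpital: lim (8*e^(2*z) - 8)/(24*z), still 0/0.
After 4 applications of L'Hôpital's rule the quotient is (16*e^(2*z))/(24); substituting z = 0 gives 2/3.

2/3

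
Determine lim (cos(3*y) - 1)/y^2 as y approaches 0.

-9/2

Direct substitution gives 0/0.
Apply L'Hôpital: lim (-3*sin(3*y))/(2*y), still 0/0.
After 2 applications of L'Hôpital's rule the quotient is (-9*cos(3*y))/(2); substituting y = 0 gives -9/2.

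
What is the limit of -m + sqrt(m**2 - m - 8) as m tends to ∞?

This has the form ∞ − ∞. Multiply and divide by the conjugate √(m^2 - m - 8) + m.
That gives (-m - 8) / (√(m^2 - m - 8) + m).
Divide numerator and denominator by m: the limit is -1/(2·1) = -1/2.

-1/2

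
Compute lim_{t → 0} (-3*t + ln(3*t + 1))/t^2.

Direct substitution gives 0/0.
Apply L'Hôpital: lim (-3 + 3/(3*t + 1))/(2*t), still 0/0.
After 2 applications of L'Hôpital's rule the quotient is (-9/(3*t + 1)^2)/(2); substituting t = 0 gives -9/2.

-9/2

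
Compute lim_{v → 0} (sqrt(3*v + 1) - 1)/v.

3/2

Substitution gives 0/0. Multiply numerator and denominator by the conjugate √(1 + 3v) + √1.
The numerator becomes (1 + 3v) − 1 = 3v, so the expression simplifies to 3/(√(1 + 3v) + √1).
Letting v → 0 gives 3/(2√1) = 3/2.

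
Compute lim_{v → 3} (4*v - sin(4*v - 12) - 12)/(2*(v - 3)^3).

Direct substitution gives 0/0.
Apply L'Hôpital: lim (4 - 4*cos(4*v - 12))/(6*(v - 3)^2), still 0/0.
Apply L'Hôpital: lim (16*sin(4*v - 12))/(12*v - 36), still 0/0.
After 3 applications of L'Hôpital's rule the quotient is (64*cos(4*v - 12))/(12); substituting v = 3 gives 16/3.

16/3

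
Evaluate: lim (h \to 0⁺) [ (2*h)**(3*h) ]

1

Base → 0⁺ and exponent → 0⁺: a 0^0 form.
Take logs: 3h·ln(2h). This is 0·(−∞); rewriting as ln(2h)/(1/(3h)) and applying L'Hôpital gives 0.
Hence the limit is e^0 = 1.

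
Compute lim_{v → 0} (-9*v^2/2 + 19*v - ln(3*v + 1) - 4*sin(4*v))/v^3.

101/3

Substitution gives 0/0 (the numerator vanishes to order 3).
Expand each term to order v^3: the coefficient of v^3 in -4·sin(4v) is 128/3 and in −ln(1 + 3v) is -9.
Lower-order terms cancel with the polynomial part, so the numerator is (101/3)·v^3 + o(v^3), and the limit is (101/3)/(1) = 101/3.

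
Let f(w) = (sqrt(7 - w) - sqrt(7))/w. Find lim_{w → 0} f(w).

Substitution gives 0/0. Multiply numerator and denominator by the conjugate √(7 - w) + √7.
The numerator becomes (7 - w) − 7 = -w, so the expression simplifies to -1/(√(7 - w) + √7).
Letting w → 0 gives -1/(2√7) = -√(7)/14.

-√(7)/14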